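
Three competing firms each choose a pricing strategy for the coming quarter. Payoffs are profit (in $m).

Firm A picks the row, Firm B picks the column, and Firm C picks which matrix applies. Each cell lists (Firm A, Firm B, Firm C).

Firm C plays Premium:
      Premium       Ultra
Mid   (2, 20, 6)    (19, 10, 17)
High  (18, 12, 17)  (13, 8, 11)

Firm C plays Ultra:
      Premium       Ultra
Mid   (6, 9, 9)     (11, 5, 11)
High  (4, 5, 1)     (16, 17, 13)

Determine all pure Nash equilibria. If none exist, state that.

Firm A against (Premium, Premium): payoffs 2, 18 → best response High.
Firm A against (Premium, Ultra): payoffs 6, 4 → best response Mid.
Firm A against (Ultra, Premium): payoffs 19, 13 → best response Mid.
Firm A against (Ultra, Ultra): payoffs 11, 16 → best response High.
Firm B against (Mid, Premium): payoffs 20, 10 → best response Premium.
Firm B against (Mid, Ultra): payoffs 9, 5 → best response Premium.
Firm B against (High, Premium): payoffs 12, 8 → best response Premium.
Firm B against (High, Ultra): payoffs 5, 17 → best response Ultra.
Firm C against (Mid, Premium): payoffs 6, 9 → best response Ultra.
Firm C against (Mid, Ultra): payoffs 17, 11 → best response Premium.
Firm C against (High, Premium): payoffs 17, 1 → best response Premium.
Firm C against (High, Ultra): payoffs 11, 13 → best response Ultra.
Mutual best responses: (Mid, Premium, Ultra); (High, Premium, Premium); (High, Ultra, Ultra).

The pure Nash equilibria are (Mid, Premium, Ultra) and (High, Premium, Premium) and (High, Ultra, Ultra).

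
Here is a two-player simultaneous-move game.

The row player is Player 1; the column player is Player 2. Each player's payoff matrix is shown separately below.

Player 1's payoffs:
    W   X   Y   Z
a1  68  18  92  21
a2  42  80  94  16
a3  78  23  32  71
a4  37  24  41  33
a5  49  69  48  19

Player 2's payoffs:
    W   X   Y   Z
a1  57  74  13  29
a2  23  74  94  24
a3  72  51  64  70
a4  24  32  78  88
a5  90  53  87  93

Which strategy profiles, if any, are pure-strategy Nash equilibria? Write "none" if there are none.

Pure-strategy Nash equilibria: (a2, Y), (a3, W)

For each strategy profile, look for a profitable unilateral deviation.
(a1, W): Player 1 can switch to a3 (68 → 78). Not NE.
(a1, X): Player 1 can switch to a2 (18 → 80). Not NE.
(a1, Y): Player 1 can switch to a2 (92 → 94). Not NE.
(a1, Z): Player 1 can switch to a3 (21 → 71). Not NE.
(a2, W): Player 1 can switch to a1 (42 → 68). Not NE.
(a2, X): Player 2 can switch to Y (74 → 94). Not NE.
(a2, Y): Player 1 gets 94, best alternative 92; Player 2 gets 94, best alternative 74. No profitable deviation — NE.
(a2, Z): Player 1 can switch to a1 (16 → 21). Not NE.
(a3, W): Player 1 gets 78, best alternative 68; Player 2 gets 72, best alternative 70. No profitable deviation — NE.
(a3, X): Player 1 can switch to a2 (23 → 80). Not NE.
(The remaining 10 profiles each have a profitable deviation by the same check.)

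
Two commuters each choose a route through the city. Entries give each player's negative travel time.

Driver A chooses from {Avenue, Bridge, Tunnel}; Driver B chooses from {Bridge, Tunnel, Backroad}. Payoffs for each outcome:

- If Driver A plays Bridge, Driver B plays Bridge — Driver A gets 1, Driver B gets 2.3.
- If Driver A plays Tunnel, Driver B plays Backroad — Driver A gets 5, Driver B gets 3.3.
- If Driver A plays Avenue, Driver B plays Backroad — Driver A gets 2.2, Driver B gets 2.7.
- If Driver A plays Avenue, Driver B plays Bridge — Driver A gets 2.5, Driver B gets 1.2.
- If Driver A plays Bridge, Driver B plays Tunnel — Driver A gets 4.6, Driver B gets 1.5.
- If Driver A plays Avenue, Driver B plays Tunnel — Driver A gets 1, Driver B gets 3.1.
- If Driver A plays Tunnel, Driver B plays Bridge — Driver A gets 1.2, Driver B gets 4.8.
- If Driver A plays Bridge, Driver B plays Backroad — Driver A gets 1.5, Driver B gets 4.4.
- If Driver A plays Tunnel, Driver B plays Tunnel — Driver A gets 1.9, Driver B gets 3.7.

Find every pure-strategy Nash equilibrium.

Driver A against Bridge: payoffs 2.5, 1, 1.2 → best response Avenue.
Driver A against Tunnel: payoffs 1, 4.6, 1.9 → best response Bridge.
Driver A against Backroad: payoffs 2.2, 1.5, 5 → best response Tunnel.
Driver B against Avenue: payoffs 1.2, 3.1, 2.7 → best response Tunnel.
Driver B against Bridge: payoffs 2.3, 1.5, 4.4 → best response Backroad.
Driver B against Tunnel: payoffs 4.8, 3.7, 3.3 → best response Bridge.
No profile is a mutual best response for all players.

No pure-strategy Nash equilibrium.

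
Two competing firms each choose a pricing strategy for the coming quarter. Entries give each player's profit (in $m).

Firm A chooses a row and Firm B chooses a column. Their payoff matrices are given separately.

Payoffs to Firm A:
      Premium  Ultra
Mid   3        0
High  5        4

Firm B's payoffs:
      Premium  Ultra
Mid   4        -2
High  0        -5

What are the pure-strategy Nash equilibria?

For each player, find the best response to each opponent profile; mutual best responses are the pure NE.
Firm A against Premium: payoffs 3, 5 → best response High.
Firm A against Ultra: payoffs 0, 4 → best response High.
Firm B against Mid: payoffs 4, -2 → best response Premium.
Firm B against High: payoffs 0, -5 → best response Premium.
Mutual best responses: (High, Premium).

Pure NE: (High, Premium)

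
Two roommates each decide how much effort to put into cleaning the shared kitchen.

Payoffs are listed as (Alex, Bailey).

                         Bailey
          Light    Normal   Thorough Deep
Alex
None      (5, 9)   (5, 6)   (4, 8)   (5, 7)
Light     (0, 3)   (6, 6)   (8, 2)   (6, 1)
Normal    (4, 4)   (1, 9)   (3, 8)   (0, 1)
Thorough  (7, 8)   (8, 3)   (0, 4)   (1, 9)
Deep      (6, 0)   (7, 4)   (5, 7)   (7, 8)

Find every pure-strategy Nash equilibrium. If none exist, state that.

(Deep, Deep)

(None, Light): Alex can switch to Thorough (5 → 7). Not NE.
(None, Normal): Alex can switch to Light (5 → 6). Not NE.
(None, Thorough): Alex can switch to Light (4 → 8). Not NE.
(None, Deep): Alex can switch to Light (5 → 6). Not NE.
(Light, Light): Alex can switch to None (0 → 5). Not NE.
(Light, Normal): Alex can switch to Thorough (6 → 8). Not NE.
(Light, Thorough): Bailey can switch to Light (2 → 3). Not NE.
(Light, Deep): Alex can switch to Deep (6 → 7). Not NE.
(Normal, Light): Alex can switch to None (4 → 5). Not NE.
(Normal, Normal): Alex can switch to None (1 → 5). Not NE.
(Deep, Deep): Alex gets 7, best alternative 6; Bailey gets 8, best alternative 7. No profitable deviation — NE.
(The remaining 9 profiles each have a profitable deviation by the same check.)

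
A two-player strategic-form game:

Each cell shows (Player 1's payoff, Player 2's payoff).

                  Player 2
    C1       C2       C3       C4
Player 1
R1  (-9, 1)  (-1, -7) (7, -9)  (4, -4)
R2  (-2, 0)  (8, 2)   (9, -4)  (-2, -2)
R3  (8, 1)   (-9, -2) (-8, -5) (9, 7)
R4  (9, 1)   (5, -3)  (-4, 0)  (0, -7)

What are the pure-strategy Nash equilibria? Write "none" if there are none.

Player 1 against C1: payoffs -9, -2, 8, 9 → best response R4.
Player 1 against C2: payoffs -1, 8, -9, 5 → best response R2.
Player 1 against C3: payoffs 7, 9, -8, -4 → best response R2.
Player 1 against C4: payoffs 4, -2, 9, 0 → best response R3.
Player 2 against R1: payoffs 1, -7, -9, -4 → best response C1.
Player 2 against R2: payoffs 0, 2, -4, -2 → best response C2.
Player 2 against R3: payoffs 1, -2, -5, 7 → best response C4.
Player 2 against R4: payoffs 1, -3, 0, -7 → best response C1.
Mutual best responses: (R2, C2); (R3, C4); (R4, C1).

(R2, C2) and (R3, C4) and (R4, C1)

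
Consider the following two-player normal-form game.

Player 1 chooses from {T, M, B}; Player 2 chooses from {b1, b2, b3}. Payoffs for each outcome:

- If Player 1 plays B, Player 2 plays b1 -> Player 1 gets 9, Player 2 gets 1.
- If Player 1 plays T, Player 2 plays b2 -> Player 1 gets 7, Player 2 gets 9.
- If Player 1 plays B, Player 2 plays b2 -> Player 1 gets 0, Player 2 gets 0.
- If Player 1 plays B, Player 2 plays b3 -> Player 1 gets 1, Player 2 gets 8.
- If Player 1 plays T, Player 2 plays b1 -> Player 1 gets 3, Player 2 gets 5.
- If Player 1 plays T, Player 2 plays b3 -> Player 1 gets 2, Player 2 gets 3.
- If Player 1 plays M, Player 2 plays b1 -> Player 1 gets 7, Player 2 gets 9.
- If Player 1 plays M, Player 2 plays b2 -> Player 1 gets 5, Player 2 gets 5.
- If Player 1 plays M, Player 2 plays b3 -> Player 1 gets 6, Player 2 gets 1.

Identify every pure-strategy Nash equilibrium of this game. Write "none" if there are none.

(T, b1): Player 1 can switch to M (3 → 7). Not NE.
(T, b2): Player 1 gets 7, best alternative 5; Player 2 gets 9, best alternative 5. No profitable deviation — NE.
(T, b3): Player 1 can switch to M (2 → 6). Not NE.
(M, b1): Player 1 can switch to B (7 → 9). Not NE.
(M, b2): Player 1 can switch to T (5 → 7). Not NE.
(M, b3): Player 2 can switch to b1 (1 → 9). Not NE.
(B, b1): Player 2 can switch to b3 (1 → 8). Not NE.
(B, b2): Player 1 can switch to T (0 → 7). Not NE.
(B, b3): Player 1 can switch to T (1 → 2). Not NE.

Pure NE: (T, b2)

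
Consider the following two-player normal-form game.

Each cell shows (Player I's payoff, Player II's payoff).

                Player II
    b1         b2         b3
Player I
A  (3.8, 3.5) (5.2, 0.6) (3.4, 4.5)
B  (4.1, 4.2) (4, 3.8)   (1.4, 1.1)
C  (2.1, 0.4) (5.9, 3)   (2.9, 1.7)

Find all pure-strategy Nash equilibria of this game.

(A, b1): Player I can switch to B (3.8 → 4.1). Not NE.
(A, b2): Player I can switch to C (5.2 → 5.9). Not NE.
(A, b3): Player I gets 3.4, best alternative 2.9; Player II gets 4.5, best alternative 3.5. No profitable deviation — NE.
(B, b1): Player I gets 4.1, best alternative 3.8; Player II gets 4.2, best alternative 3.8. No profitable deviation — NE.
(B, b2): Player I can switch to A (4 → 5.2). Not NE.
(B, b3): Player I can switch to A (1.4 → 3.4). Not NE.
(C, b1): Player I can switch to A (2.1 → 3.8). Not NE.
(C, b2): Player I gets 5.9, best alternative 5.2; Player II gets 3, best alternative 1.7. No profitable deviation — NE.
(C, b3): Player I can switch to A (2.9 → 3.4). Not NE.

(A, b3), (B, b1), (C, b2)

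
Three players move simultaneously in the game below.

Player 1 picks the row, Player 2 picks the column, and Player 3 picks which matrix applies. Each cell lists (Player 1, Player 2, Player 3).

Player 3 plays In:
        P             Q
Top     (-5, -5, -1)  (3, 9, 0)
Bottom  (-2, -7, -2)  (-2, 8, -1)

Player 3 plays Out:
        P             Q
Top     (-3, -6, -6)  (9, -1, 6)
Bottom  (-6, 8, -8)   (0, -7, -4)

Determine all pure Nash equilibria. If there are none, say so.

Pure NE: (Top, Q, Out)

Player 1 against (P, In): payoffs -5, -2 → best response Bottom.
Player 1 against (P, Out): payoffs -3, -6 → best response Top.
Player 1 against (Q, In): payoffs 3, -2 → best response Top.
Player 1 against (Q, Out): payoffs 9, 0 → best response Top.
Player 2 against (Top, In): payoffs -5, 9 → best response Q.
Player 2 against (Top, Out): payoffs -6, -1 → best response Q.
Player 2 against (Bottom, In): payoffs -7, 8 → best response Q.
Player 2 against (Bottom, Out): payoffs 8, -7 → best response P.
Player 3 against (Top, P): payoffs -1, -6 → best response In.
Player 3 against (Top, Q): payoffs 0, 6 → best response Out.
Player 3 against (Bottom, P): payoffs -2, -8 → best response In.
Player 3 against (Bottom, Q): payoffs -1, -4 → best response In.
Mutual best responses: (Top, Q, Out).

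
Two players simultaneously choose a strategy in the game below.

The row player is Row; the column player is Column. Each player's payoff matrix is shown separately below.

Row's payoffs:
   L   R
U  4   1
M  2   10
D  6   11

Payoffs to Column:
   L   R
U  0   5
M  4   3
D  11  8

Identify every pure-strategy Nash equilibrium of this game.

Pure NE: (D, L)

Mark each player's best response to every combination of opponents' strategies; a profile where every player is best-responding is a pure Nash equilibrium.
Row against L: payoffs 4, 2, 6 → best response D.
Row against R: payoffs 1, 10, 11 → best response D.
Column against U: payoffs 0, 5 → best response R.
Column against M: payoffs 4, 3 → best response L.
Column against D: payoffs 11, 8 → best response L.
Mutual best responses: (D, L).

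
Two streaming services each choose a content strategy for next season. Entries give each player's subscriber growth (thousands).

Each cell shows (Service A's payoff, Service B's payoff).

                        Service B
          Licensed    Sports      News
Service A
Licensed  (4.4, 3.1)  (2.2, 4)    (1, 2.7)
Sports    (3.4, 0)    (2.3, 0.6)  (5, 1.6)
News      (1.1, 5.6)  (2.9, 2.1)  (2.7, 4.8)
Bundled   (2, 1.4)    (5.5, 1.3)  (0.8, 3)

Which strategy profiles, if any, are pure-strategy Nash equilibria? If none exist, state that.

Pure NE: (Sports, News)

Service A against Licensed: payoffs 4.4, 3.4, 1.1, 2 → best response Licensed.
Service A against Sports: payoffs 2.2, 2.3, 2.9, 5.5 → best response Bundled.
Service A against News: payoffs 1, 5, 2.7, 0.8 → best response Sports.
Service B against Licensed: payoffs 3.1, 4, 2.7 → best response Sports.
Service B against Sports: payoffs 0, 0.6, 1.6 → best response News.
Service B against News: payoffs 5.6, 2.1, 4.8 → best response Licensed.
Service B against Bundled: payoffs 1.4, 1.3, 3 → best response News.
Mutual best responses: (Sports, News).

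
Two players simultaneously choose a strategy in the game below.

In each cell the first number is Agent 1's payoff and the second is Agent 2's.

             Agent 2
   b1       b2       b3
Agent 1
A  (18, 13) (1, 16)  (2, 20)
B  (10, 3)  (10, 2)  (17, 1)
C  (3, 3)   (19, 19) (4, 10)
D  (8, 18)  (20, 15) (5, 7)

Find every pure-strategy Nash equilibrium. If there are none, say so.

For each player, find the best response to each opponent profile; mutual best responses are the pure NE.
Agent 1 against b1: payoffs 18, 10, 3, 8 → best response A.
Agent 1 against b2: payoffs 1, 10, 19, 20 → best response D.
Agent 1 against b3: payoffs 2, 17, 4, 5 → best response B.
Agent 2 against A: payoffs 13, 16, 20 → best response b3.
Agent 2 against B: payoffs 3, 2, 1 → best response b1.
Agent 2 against C: payoffs 3, 19, 10 → best response b2.
Agent 2 against D: payoffs 18, 15, 7 → best response b1.
No profile is a mutual best response for all players.

none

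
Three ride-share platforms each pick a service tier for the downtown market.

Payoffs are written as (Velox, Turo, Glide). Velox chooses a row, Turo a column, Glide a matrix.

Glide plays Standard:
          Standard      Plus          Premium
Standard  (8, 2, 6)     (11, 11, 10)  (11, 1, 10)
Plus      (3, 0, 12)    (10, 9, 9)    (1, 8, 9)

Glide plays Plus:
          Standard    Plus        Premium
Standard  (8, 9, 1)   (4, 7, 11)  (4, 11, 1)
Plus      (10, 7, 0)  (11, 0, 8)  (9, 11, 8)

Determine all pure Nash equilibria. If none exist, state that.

none

(Standard, Standard, Standard): Turo can switch to Plus (2 → 11). Not NE.
(Standard, Standard, Plus): Velox can switch to Plus (8 → 10). Not NE.
(Standard, Plus, Standard): Glide can switch to Plus (10 → 11). Not NE.
(Standard, Plus, Plus): Velox can switch to Plus (4 → 11). Not NE.
(Standard, Premium, Standard): Turo can switch to Standard (1 → 2). Not NE.
(Standard, Premium, Plus): Velox can switch to Plus (4 → 9). Not NE.
(Plus, Standard, Standard): Velox can switch to Standard (3 → 8). Not NE.
(Plus, Standard, Plus): Turo can switch to Premium (7 → 11). Not NE.
(Plus, Plus, Standard): Velox can switch to Standard (10 → 11). Not NE.
(Plus, Plus, Plus): Turo can switch to Standard (0 → 7). Not NE.
(The remaining 2 profiles each have a profitable deviation by the same check.)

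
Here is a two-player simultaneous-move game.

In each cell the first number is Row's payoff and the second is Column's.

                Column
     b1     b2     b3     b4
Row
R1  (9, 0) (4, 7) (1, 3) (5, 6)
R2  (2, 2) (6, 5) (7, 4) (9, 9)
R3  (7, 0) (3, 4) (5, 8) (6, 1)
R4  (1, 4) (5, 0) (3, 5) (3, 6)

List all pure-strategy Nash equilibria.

(R1, b1): Column can switch to b2 (0 → 7). Not NE.
(R1, b2): Row can switch to R2 (4 → 6). Not NE.
(R1, b3): Row can switch to R2 (1 → 7). Not NE.
(R1, b4): Row can switch to R2 (5 → 9). Not NE.
(R2, b1): Row can switch to R1 (2 → 9). Not NE.
(R2, b2): Column can switch to b4 (5 → 9). Not NE.
(R2, b3): Column can switch to b2 (4 → 5). Not NE.
(R2, b4): Row gets 9, best alternative 6; Column gets 9, best alternative 5. No profitable deviation — NE.
(R3, b1): Row can switch to R1 (7 → 9). Not NE.
(R3, b2): Row can switch to R1 (3 → 4). Not NE.
(R3, b3): Row can switch to R2 (5 → 7). Not NE.
(The remaining 5 profiles each have a profitable deviation by the same check.)

(R2, b4)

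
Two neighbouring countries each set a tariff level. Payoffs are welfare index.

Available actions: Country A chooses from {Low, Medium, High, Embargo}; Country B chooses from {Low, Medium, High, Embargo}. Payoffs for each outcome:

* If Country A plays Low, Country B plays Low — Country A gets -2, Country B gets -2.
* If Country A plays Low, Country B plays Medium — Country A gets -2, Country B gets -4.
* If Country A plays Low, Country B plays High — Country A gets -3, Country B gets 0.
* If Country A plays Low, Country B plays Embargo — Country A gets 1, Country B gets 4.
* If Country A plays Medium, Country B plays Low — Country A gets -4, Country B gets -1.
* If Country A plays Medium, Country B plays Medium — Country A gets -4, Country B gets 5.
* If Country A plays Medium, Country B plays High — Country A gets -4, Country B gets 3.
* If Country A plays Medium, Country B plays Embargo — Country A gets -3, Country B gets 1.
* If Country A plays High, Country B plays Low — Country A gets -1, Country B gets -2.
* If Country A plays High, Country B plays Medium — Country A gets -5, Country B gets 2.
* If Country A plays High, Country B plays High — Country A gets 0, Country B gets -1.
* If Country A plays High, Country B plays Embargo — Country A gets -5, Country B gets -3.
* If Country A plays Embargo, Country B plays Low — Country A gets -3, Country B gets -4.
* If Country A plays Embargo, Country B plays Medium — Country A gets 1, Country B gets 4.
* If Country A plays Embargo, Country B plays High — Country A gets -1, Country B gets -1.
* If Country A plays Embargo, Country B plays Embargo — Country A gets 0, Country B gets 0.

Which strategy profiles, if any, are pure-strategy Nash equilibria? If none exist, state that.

Pure-strategy Nash equilibria: (Low, Embargo) and (Embargo, Medium)

Country A against Low: payoffs -2, -4, -1, -3 → best response High.
Country A against Medium: payoffs -2, -4, -5, 1 → best response Embargo.
Country A against High: payoffs -3, -4, 0, -1 → best response High.
Country A against Embargo: payoffs 1, -3, -5, 0 → best response Low.
Country B against Low: payoffs -2, -4, 0, 4 → best response Embargo.
Country B against Medium: payoffs -1, 5, 3, 1 → best response Medium.
Country B against High: payoffs -2, 2, -1, -3 → best response Medium.
Country B against Embargo: payoffs -4, 4, -1, 0 → best response Medium.
Mutual best responses: (Low, Embargo); (Embargo, Medium).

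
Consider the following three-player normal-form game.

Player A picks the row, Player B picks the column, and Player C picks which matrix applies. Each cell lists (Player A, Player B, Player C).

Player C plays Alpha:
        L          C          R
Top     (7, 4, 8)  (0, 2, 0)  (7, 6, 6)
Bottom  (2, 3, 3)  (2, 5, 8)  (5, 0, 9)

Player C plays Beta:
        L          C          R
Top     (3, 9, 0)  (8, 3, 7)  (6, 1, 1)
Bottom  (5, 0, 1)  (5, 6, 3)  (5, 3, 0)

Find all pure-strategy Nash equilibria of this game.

(Top, R, Alpha), (Bottom, C, Alpha)

For each player, find the best response to each opponent profile; mutual best responses are the pure NE.
Player A against (L, Alpha): payoffs 7, 2 → best response Top.
Player A against (L, Beta): payoffs 3, 5 → best response Bottom.
Player A against (C, Alpha): payoffs 0, 2 → best response Bottom.
Player A against (C, Beta): payoffs 8, 5 → best response Top.
Player A against (R, Alpha): payoffs 7, 5 → best response Top.
Player A against (R, Beta): payoffs 6, 5 → best response Top.
Player B against (Top, Alpha): payoffs 4, 2, 6 → best response R.
Player B against (Top, Beta): payoffs 9, 3, 1 → best response L.
Player B against (Bottom, Alpha): payoffs 3, 5, 0 → best response C.
Player B against (Bottom, Beta): payoffs 0, 6, 3 → best response C.
Player C against (Top, L): payoffs 8, 0 → best response Alpha.
Player C against (Top, C): payoffs 0, 7 → best response Beta.
Player C against (Top, R): payoffs 6, 1 → best response Alpha.
Player C against (Bottom, L): payoffs 3, 1 → best response Alpha.
Player C against (Bottom, C): payoffs 8, 3 → best response Alpha.
Player C against (Bottom, R): payoffs 9, 0 → best response Alpha.
Mutual best responses: (Top, R, Alpha); (Bottom, C, Alpha).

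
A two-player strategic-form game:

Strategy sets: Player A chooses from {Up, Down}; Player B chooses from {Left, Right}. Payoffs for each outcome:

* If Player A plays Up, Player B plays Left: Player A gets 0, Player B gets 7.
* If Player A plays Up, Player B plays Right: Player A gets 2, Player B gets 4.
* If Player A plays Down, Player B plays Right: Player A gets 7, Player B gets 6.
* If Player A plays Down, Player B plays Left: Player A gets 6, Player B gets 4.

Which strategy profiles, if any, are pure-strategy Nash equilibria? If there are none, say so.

(Up, Left): Player A can switch to Down (0 → 6). Not NE.
(Up, Right): Player A can switch to Down (2 → 7). Not NE.
(Down, Left): Player B can switch to Right (4 → 6). Not NE.
(Down, Right): Player A gets 7, best alternative 2; Player B gets 6, best alternative 4. No profitable deviation — NE.

The unique pure-strategy Nash equilibrium is (Down, Right).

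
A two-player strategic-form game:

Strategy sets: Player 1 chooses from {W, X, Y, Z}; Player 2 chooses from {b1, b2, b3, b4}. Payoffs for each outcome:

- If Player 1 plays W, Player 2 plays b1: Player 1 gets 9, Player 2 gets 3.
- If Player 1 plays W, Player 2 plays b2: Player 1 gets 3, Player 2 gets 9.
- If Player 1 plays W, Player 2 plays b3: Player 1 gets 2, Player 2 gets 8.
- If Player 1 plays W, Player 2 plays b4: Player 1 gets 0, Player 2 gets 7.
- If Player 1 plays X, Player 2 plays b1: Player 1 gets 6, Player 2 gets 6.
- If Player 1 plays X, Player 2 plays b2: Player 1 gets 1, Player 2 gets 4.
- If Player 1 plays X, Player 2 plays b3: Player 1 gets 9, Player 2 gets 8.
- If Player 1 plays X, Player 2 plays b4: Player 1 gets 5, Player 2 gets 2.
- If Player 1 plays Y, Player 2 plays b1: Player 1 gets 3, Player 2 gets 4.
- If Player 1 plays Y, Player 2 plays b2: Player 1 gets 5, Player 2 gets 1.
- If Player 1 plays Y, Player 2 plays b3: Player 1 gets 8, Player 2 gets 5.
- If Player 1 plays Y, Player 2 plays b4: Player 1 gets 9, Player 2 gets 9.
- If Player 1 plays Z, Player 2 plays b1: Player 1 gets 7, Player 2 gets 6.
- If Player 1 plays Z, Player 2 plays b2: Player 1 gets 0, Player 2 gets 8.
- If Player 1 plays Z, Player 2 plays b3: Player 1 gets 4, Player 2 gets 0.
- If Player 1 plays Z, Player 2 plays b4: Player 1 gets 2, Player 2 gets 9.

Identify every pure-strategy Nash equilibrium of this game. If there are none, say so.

Check each profile: it is a Nash equilibrium iff no player can strictly gain by switching unilaterally.
(W, b1): Player 2 can switch to b2 (3 → 9). Not NE.
(W, b2): Player 1 can switch to Y (3 → 5). Not NE.
(W, b3): Player 1 can switch to X (2 → 9). Not NE.
(W, b4): Player 1 can switch to X (0 → 5). Not NE.
(X, b1): Player 1 can switch to W (6 → 9). Not NE.
(X, b2): Player 1 can switch to W (1 → 3). Not NE.
(X, b3): Player 1 gets 9, best alternative 8; Player 2 gets 8, best alternative 6. No profitable deviation — NE.
(X, b4): Player 1 can switch to Y (5 → 9). Not NE.
(Y, b1): Player 1 can switch to W (3 → 9). Not NE.
(Y, b4): Player 1 gets 9, best alternative 5; Player 2 gets 9, best alternative 5. No profitable deviation — NE.
(The remaining 6 profiles each have a profitable deviation by the same check.)

(X, b3) and (Y, b4)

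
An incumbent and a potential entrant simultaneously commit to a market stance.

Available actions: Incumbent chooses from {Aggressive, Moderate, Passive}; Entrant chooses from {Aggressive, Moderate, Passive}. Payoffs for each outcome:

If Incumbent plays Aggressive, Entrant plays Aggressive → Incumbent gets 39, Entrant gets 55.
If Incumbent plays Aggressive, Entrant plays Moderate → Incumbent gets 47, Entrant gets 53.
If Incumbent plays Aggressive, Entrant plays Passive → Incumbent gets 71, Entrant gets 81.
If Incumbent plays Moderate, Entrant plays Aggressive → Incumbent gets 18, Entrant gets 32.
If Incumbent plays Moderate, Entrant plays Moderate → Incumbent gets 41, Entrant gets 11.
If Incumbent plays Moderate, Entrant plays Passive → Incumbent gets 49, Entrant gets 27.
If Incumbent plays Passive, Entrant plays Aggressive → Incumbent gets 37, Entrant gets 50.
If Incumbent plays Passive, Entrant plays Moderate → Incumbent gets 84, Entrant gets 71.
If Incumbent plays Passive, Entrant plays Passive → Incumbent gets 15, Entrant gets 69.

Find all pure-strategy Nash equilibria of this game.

(Aggressive, Passive), (Passive, Moderate)

Incumbent against Aggressive: payoffs 39, 18, 37 → best response Aggressive.
Incumbent against Moderate: payoffs 47, 41, 84 → best response Passive.
Incumbent against Passive: payoffs 71, 49, 15 → best response Aggressive.
Entrant against Aggressive: payoffs 55, 53, 81 → best response Passive.
Entrant against Moderate: payoffs 32, 11, 27 → best response Aggressive.
Entrant against Passive: payoffs 50, 71, 69 → best response Moderate.
Mutual best responses: (Aggressive, Passive); (Passive, Moderate).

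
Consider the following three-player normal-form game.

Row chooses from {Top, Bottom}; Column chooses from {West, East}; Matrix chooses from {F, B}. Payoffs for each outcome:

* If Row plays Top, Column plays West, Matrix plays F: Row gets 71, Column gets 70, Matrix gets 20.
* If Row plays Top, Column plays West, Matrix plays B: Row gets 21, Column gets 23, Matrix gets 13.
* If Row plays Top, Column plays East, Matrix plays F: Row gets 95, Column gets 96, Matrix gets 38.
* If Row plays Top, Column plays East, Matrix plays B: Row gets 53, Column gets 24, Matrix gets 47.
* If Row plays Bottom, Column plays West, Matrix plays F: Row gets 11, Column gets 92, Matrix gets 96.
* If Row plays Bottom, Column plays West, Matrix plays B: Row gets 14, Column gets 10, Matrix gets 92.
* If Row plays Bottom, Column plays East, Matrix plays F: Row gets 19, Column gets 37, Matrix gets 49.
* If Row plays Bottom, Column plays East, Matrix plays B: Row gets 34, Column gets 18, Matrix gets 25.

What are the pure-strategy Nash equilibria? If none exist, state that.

The unique pure-strategy Nash equilibrium is (Top, East, B).

For each strategy profile, look for a profitable unilateral deviation.
(Top, West, F): Column can switch to East (70 → 96). Not NE.
(Top, West, B): Column can switch to East (23 → 24). Not NE.
(Top, East, F): Matrix can switch to B (38 → 47). Not NE.
(Top, East, B): Row gets 53, best alternative 34; Column gets 24, best alternative 23; Matrix gets 47, best alternative 38. No profitable deviation — NE.
(Bottom, West, F): Row can switch to Top (11 → 71). Not NE.
(Bottom, West, B): Row can switch to Top (14 → 21). Not NE.
(Bottom, East, F): Row can switch to Top (19 → 95). Not NE.
(The remaining 1 profile has a profitable deviation by the same check.)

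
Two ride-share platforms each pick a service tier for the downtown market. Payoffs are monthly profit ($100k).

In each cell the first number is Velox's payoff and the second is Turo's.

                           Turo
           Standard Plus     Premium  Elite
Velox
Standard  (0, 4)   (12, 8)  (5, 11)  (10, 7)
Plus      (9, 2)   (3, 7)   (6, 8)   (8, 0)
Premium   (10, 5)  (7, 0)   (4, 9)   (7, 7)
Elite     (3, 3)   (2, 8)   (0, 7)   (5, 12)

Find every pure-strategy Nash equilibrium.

For each player, find the best response to each opponent profile; mutual best responses are the pure NE.
Velox against Standard: payoffs 0, 9, 10, 3 → best response Premium.
Velox against Plus: payoffs 12, 3, 7, 2 → best response Standard.
Velox against Premium: payoffs 5, 6, 4, 0 → best response Plus.
Velox against Elite: payoffs 10, 8, 7, 5 → best response Standard.
Turo against Standard: payoffs 4, 8, 11, 7 → best response Premium.
Turo against Plus: payoffs 2, 7, 8, 0 → best response Premium.
Turo against Premium: payoffs 5, 0, 9, 7 → best response Premium.
Turo against Elite: payoffs 3, 8, 7, 12 → best response Elite.
Mutual best responses: (Plus, Premium).

(Plus, Premium)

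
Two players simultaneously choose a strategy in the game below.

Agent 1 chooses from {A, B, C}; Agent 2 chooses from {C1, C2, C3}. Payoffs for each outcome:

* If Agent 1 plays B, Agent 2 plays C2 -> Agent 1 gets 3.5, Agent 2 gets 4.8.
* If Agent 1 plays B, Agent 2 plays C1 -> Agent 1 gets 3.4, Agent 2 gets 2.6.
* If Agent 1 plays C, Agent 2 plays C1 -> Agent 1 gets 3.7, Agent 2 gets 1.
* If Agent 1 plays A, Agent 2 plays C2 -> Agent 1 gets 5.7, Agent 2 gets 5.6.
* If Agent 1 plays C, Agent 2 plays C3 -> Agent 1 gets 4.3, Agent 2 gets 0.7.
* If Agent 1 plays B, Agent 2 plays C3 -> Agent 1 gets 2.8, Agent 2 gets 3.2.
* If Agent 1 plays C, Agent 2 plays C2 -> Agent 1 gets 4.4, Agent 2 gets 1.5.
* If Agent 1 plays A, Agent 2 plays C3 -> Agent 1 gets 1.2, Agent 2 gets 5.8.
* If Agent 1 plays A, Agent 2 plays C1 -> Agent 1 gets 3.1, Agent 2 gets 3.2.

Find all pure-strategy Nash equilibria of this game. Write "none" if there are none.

This game has no pure Nash equilibrium.

Mark each player's best response to every combination of opponents' strategies; a profile where every player is best-responding is a pure Nash equilibrium.
Agent 1 against C1: payoffs 3.1, 3.4, 3.7 → best response C.
Agent 1 against C2: payoffs 5.7, 3.5, 4.4 → best response A.
Agent 1 against C3: payoffs 1.2, 2.8, 4.3 → best response C.
Agent 2 against A: payoffs 3.2, 5.6, 5.8 → best response C3.
Agent 2 against B: payoffs 2.6, 4.8, 3.2 → best response C2.
Agent 2 against C: payoffs 1, 1.5, 0.7 → best response C2.
No profile is a mutual best response for all players.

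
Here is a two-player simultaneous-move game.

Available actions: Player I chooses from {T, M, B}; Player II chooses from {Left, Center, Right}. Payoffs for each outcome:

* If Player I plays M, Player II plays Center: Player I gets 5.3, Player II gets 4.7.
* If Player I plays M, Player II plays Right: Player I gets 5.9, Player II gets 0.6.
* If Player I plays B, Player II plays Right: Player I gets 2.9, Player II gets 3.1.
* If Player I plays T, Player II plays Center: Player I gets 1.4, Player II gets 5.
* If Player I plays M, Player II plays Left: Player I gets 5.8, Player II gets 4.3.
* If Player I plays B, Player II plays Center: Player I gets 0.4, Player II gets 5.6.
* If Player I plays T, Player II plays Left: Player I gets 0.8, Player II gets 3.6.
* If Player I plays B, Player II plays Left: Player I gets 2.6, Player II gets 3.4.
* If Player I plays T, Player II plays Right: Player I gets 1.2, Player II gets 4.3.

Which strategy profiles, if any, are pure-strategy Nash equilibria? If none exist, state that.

Player I against Left: payoffs 0.8, 5.8, 2.6 → best response M.
Player I against Center: payoffs 1.4, 5.3, 0.4 → best response M.
Player I against Right: payoffs 1.2, 5.9, 2.9 → best response M.
Player II against T: payoffs 3.6, 5, 4.3 → best response Center.
Player II against M: payoffs 4.3, 4.7, 0.6 → best response Center.
Player II against B: payoffs 3.4, 5.6, 3.1 → best response Center.
Mutual best responses: (M, Center).

The unique pure-strategy Nash equilibrium is (M, Center).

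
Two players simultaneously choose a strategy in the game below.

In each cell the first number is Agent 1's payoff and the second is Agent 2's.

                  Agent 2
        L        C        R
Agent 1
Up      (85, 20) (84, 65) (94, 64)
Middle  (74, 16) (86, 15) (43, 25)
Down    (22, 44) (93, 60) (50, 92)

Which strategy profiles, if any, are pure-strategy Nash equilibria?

No pure-strategy Nash equilibrium.

Check each profile: it is a Nash equilibrium iff no player can strictly gain by switching unilaterally.
(Up, L): Agent 2 can switch to C (20 → 65). Not NE.
(Up, C): Agent 1 can switch to Middle (84 → 86). Not NE.
(Up, R): Agent 2 can switch to C (64 → 65). Not NE.
(Middle, L): Agent 1 can switch to Up (74 → 85). Not NE.
(Middle, C): Agent 1 can switch to Down (86 → 93). Not NE.
(Middle, R): Agent 1 can switch to Up (43 → 94). Not NE.
(The remaining 3 profiles each have a profitable deviation by the same check.)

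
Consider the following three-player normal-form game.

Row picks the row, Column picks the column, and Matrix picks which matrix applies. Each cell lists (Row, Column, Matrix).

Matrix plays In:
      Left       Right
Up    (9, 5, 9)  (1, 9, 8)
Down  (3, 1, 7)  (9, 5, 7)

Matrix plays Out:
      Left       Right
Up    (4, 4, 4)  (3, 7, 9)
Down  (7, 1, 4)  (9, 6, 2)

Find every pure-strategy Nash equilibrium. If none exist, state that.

The unique pure-strategy Nash equilibrium is (Down, Right, In).

Check each profile: it is a Nash equilibrium iff no player can strictly gain by switching unilaterally.
(Up, Left, In): Column can switch to Right (5 → 9). Not NE.
(Up, Left, Out): Row can switch to Down (4 → 7). Not NE.
(Up, Right, In): Row can switch to Down (1 → 9). Not NE.
(Up, Right, Out): Row can switch to Down (3 → 9). Not NE.
(Down, Left, In): Row can switch to Up (3 → 9). Not NE.
(Down, Left, Out): Column can switch to Right (1 → 6). Not NE.
(Down, Right, In): Row gets 9, best alternative 1; Column gets 5, best alternative 1; Matrix gets 7, best alternative 2. No profitable deviation — NE.
(Down, Right, Out): Matrix can switch to In (2 → 7). Not NE.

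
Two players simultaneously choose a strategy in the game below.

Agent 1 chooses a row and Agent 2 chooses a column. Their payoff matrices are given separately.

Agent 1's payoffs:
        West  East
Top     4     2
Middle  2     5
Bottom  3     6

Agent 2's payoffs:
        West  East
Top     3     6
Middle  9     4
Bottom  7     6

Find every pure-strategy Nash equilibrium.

(Top, West): Agent 2 can switch to East (3 → 6). Not NE.
(Top, East): Agent 1 can switch to Middle (2 → 5). Not NE.
(Middle, West): Agent 1 can switch to Top (2 → 4). Not NE.
(Middle, East): Agent 1 can switch to Bottom (5 → 6). Not NE.
(Bottom, West): Agent 1 can switch to Top (3 → 4). Not NE.
(Bottom, East): Agent 2 can switch to West (6 → 7). Not NE.

This game has no pure Nash equilibrium.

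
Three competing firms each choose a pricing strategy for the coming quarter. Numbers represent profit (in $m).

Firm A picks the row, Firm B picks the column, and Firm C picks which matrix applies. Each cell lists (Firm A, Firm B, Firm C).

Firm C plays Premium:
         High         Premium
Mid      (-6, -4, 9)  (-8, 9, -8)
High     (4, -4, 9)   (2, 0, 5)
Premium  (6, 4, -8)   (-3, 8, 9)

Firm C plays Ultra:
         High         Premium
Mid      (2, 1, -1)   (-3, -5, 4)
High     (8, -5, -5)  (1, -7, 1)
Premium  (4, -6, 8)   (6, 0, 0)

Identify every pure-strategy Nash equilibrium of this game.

The unique pure-strategy Nash equilibrium is (High, Premium, Premium).

Firm A against (High, Premium): payoffs -6, 4, 6 → best response Premium.
Firm A against (High, Ultra): payoffs 2, 8, 4 → best response High.
Firm A against (Premium, Premium): payoffs -8, 2, -3 → best response High.
Firm A against (Premium, Ultra): payoffs -3, 1, 6 → best response Premium.
Firm B against (Mid, Premium): payoffs -4, 9 → best response Premium.
Firm B against (Mid, Ultra): payoffs 1, -5 → best response High.
Firm B against (High, Premium): payoffs -4, 0 → best response Premium.
Firm B against (High, Ultra): payoffs -5, -7 → best response High.
Firm B against (Premium, Premium): payoffs 4, 8 → best response Premium.
Firm B against (Premium, Ultra): payoffs -6, 0 → best response Premium.
Firm C against (Mid, High): payoffs 9, -1 → best response Premium.
Firm C against (Mid, Premium): payoffs -8, 4 → best response Ultra.
Firm C against (High, High): payoffs 9, -5 → best response Premium.
Firm C against (High, Premium): payoffs 5, 1 → best response Premium.
Firm C against (Premium, High): payoffs -8, 8 → best response Ultra.
Firm C against (Premium, Premium): payoffs 9, 0 → best response Premium.
Mutual best responses: (High, Premium, Premium).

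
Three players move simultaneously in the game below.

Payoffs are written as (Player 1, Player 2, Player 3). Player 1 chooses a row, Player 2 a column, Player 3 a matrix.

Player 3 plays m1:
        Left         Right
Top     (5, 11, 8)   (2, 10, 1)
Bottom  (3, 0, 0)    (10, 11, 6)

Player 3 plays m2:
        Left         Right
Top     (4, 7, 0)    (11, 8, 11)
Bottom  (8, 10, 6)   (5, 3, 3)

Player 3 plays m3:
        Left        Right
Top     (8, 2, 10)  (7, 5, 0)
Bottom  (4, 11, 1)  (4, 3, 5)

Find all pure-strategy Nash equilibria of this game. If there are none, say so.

Player 1 against (Left, m1): payoffs 5, 3 → best response Top.
Player 1 against (Left, m2): payoffs 4, 8 → best response Bottom.
Player 1 against (Left, m3): payoffs 8, 4 → best response Top.
Player 1 against (Right, m1): payoffs 2, 10 → best response Bottom.
Player 1 against (Right, m2): payoffs 11, 5 → best response Top.
Player 1 against (Right, m3): payoffs 7, 4 → best response Top.
Player 2 against (Top, m1): payoffs 11, 10 → best response Left.
Player 2 against (Top, m2): payoffs 7, 8 → best response Right.
Player 2 against (Top, m3): payoffs 2, 5 → best response Right.
Player 2 against (Bottom, m1): payoffs 0, 11 → best response Right.
Player 2 against (Bottom, m2): payoffs 10, 3 → best response Left.
Player 2 against (Bottom, m3): payoffs 11, 3 → best response Left.
Player 3 against (Top, Left): payoffs 8, 0, 10 → best response m3.
Player 3 against (Top, Right): payoffs 1, 11, 0 → best response m2.
Player 3 against (Bottom, Left): payoffs 0, 6, 1 → best response m2.
Player 3 against (Bottom, Right): payoffs 6, 3, 5 → best response m1.
Mutual best responses: (Top, Right, m2); (Bottom, Left, m2); (Bottom, Right, m1).

(Top, Right, m2), (Bottom, Left, m2), (Bottom, Right, m1)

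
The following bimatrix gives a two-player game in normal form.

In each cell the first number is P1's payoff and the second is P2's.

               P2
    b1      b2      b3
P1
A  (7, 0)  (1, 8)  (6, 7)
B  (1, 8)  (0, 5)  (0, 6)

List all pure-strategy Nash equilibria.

(A, b1): P2 can switch to b2 (0 → 8). Not NE.
(A, b2): P1 gets 1, best alternative 0; P2 gets 8, best alternative 7. No profitable deviation — NE.
(A, b3): P2 can switch to b2 (7 → 8). Not NE.
(B, b1): P1 can switch to A (1 → 7). Not NE.
(B, b2): P1 can switch to A (0 → 1). Not NE.
(B, b3): P1 can switch to A (0 → 6). Not NE.

Pure NE: (A, b2)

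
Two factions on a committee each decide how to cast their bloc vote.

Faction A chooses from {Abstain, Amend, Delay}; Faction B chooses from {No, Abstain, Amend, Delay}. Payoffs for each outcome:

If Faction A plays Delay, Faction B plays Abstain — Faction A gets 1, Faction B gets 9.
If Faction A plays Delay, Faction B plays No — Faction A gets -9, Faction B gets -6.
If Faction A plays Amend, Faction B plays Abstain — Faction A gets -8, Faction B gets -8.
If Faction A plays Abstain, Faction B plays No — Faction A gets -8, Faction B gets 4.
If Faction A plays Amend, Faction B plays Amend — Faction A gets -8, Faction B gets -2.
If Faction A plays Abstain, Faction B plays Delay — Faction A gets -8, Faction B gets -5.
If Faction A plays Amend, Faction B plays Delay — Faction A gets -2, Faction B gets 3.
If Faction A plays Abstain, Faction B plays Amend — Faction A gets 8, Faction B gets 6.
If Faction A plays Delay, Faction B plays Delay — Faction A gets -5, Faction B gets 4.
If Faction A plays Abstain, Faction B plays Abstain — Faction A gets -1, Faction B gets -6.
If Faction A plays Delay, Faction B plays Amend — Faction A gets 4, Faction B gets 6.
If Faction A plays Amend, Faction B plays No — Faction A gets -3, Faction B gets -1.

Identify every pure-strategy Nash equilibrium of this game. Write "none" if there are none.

(Abstain, No): Faction A can switch to Amend (-8 → -3). Not NE.
(Abstain, Abstain): Faction A can switch to Delay (-1 → 1). Not NE.
(Abstain, Amend): Faction A gets 8, best alternative 4; Faction B gets 6, best alternative 4. No profitable deviation — NE.
(Abstain, Delay): Faction A can switch to Amend (-8 → -2). Not NE.
(Amend, No): Faction B can switch to Delay (-1 → 3). Not NE.
(Amend, Abstain): Faction A can switch to Abstain (-8 → -1). Not NE.
(Amend, Amend): Faction A can switch to Abstain (-8 → 8). Not NE.
(Amend, Delay): Faction A gets -2, best alternative -5; Faction B gets 3, best alternative -1. No profitable deviation — NE.
(Delay, No): Faction A can switch to Abstain (-9 → -8). Not NE.
(Delay, Abstain): Faction A gets 1, best alternative -1; Faction B gets 9, best alternative 6. No profitable deviation — NE.
(Delay, Amend): Faction A can switch to Abstain (4 → 8). Not NE.
(The remaining 1 profile has a profitable deviation by the same check.)

(Abstain, Amend); (Amend, Delay); (Delay, Abstain)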